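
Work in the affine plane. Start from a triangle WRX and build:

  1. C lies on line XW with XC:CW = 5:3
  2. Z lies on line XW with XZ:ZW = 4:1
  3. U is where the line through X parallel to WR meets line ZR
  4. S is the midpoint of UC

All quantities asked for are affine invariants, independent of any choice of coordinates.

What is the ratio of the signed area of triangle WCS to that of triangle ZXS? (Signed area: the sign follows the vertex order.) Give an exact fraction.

[WCS]:[ZXS] = 15/32

Work in coordinates with W = (0, 0), R = (1, 0), X = (0, 1).
1. C lies on line XW with XC:CW = 5:3 ⇒ C = (0, 3/8)
2. Z lies on line XW with XZ:ZW = 4:1 ⇒ Z = (0, 1/5)
3. U is where the line through X parallel to WR meets line ZR ⇒ U = (-4, 1)
4. S is the midpoint of UC ⇒ S = (-2, 11/16)
2·[WCS] = 3/4, 2·[ZXS] = 8/5
[WCS]:[ZXS] = 3/4:8/5 = 15/32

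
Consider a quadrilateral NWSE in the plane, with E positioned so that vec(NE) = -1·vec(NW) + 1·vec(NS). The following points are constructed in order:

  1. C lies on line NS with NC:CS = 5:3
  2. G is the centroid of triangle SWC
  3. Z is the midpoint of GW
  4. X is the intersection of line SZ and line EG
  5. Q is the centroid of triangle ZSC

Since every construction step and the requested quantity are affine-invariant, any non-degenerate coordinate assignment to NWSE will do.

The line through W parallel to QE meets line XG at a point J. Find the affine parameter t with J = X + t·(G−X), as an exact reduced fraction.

t = -63

Choose coordinates N = (0, 0), W = (1, 0), S = (0, 1), E = (-1, 1).
1. C lies on line NS with NC:CS = 5:3 ⇒ C = (0, 5/8)
2. G is the centroid of triangle SWC ⇒ G = (1/3, 13/24)
3. Z is the midpoint of GW ⇒ Z = (2/3, 13/48)
4. X is the intersection of line SZ and line EG ⇒ X = (11/24, 383/768)
5. Q is the centroid of triangle ZSC ⇒ Q = (2/9, 91/144)
through W parallel to QE: direction (-11/9, 53/144); meets XG at J = (25/3, -53/24)
J = X + t·(G−X) with t = -63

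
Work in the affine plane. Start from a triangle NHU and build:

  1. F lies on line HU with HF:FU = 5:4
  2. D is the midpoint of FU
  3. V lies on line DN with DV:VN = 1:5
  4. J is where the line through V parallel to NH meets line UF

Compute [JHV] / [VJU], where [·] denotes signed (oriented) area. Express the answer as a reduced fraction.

Set N = (0, 0), H = (1, 0), U = (0, 1); any affine frame gives the same invariant.
1. F lies on line HU with HF:FU = 5:4 ⇒ F = (4/9, 5/9)
2. D is the midpoint of FU ⇒ D = (2/9, 7/9)
3. V lies on line DN with DV:VN = 1:5 ⇒ V = (5/27, 35/54)
4. J is where the line through V parallel to NH meets line UF ⇒ J = (19/54, 35/54)
2·[JHV] = -35/324, 2·[VJU] = 19/324
[JHV]:[VJU] = -35/324:19/324 = -35/19

[JHV]:[VJU] = -35/19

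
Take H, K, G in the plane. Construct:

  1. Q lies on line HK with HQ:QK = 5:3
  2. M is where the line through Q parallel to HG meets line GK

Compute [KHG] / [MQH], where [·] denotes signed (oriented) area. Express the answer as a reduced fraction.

[KHG]:[MQH] = 64/15

Set H = (0, 0), K = (1, 0), G = (0, 1); any affine frame gives the same invariant.
1. Q lies on line HK with HQ:QK = 5:3 ⇒ Q = (5/8, 0)
2. M is where the line through Q parallel to HG meets line GK ⇒ M = (5/8, 3/8)
2·[KHG] = -1, 2·[MQH] = -15/64
[KHG]:[MQH] = -1:-15/64 = 64/15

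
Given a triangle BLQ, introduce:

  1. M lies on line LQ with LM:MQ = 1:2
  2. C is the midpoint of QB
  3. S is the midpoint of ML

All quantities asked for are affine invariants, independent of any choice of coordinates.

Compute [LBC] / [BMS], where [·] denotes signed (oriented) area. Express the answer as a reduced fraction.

Set B = (0, 0), L = (1, 0), Q = (0, 1); any affine frame gives the same invariant.
1. M lies on line LQ with LM:MQ = 1:2 ⇒ M = (2/3, 1/3)
2. C is the midpoint of QB ⇒ C = (0, 1/2)
3. S is the midpoint of ML ⇒ S = (5/6, 1/6)
2·[LBC] = -1/2, 2·[BMS] = -1/6
[LBC]:[BMS] = -1/2:-1/6 = 3

[LBC]:[BMS] = 3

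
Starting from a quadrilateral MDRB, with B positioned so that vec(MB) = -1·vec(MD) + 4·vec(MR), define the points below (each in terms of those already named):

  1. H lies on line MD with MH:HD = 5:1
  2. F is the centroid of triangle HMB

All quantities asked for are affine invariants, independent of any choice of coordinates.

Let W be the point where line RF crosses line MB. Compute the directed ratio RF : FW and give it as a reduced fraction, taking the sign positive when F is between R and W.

Choose coordinates M = (0, 0), D = (1, 0), R = (0, 1), B = (-1, 4).
1. H lies on line MD with MH:HD = 5:1 ⇒ H = (5/6, 0)
2. F is the centroid of triangle HMB ⇒ F = (-1/18, 4/3)
line RF meets MB at W = (1/2, -2)
F = R + t·(W−R) with t = -1/9, so RF:FW = -1/9:10/9

RF:FW = -1/10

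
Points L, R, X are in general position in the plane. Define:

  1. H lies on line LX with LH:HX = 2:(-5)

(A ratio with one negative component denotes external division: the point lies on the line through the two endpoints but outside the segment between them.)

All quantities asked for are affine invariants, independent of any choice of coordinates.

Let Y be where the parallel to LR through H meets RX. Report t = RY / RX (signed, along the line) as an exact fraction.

Choose coordinates L = (0, 0), R = (1, 0), X = (0, 1).
1. H lies on line LX with LH:HX = 2:(-5) ⇒ H = (0, -2/3)
through H parallel to LR: direction (1, 0); meets RX at Y = (5/3, -2/3)
Y = R + t·(X−R) with t = -2/3

t = -2/3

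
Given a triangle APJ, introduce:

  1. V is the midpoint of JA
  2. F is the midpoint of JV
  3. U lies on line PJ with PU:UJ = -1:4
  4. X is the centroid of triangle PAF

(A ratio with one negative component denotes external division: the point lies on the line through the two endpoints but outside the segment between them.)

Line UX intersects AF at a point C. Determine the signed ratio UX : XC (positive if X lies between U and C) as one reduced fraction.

Choose coordinates A = (0, 0), P = (1, 0), J = (0, 1).
1. V is the midpoint of JA ⇒ V = (0, 1/2)
2. F is the midpoint of JV ⇒ F = (0, 3/4)
3. U lies on line PJ with PU:UJ = -1:4 ⇒ U = (4/3, -1/3)
4. X is the centroid of triangle PAF ⇒ X = (1/3, 1/4)
line UX meets AF at C = (0, 4/9)
X = U + t·(C−U) with t = 3/4, so UX:XC = 3/4:1/4

UX:XC = 3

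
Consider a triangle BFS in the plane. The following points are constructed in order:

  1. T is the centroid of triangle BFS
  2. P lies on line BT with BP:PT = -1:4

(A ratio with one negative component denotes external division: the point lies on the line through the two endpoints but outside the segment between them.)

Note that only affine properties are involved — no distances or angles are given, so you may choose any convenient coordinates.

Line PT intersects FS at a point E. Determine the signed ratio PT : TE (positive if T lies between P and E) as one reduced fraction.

Set B = (0, 0), F = (1, 0), S = (0, 1); any affine frame gives the same invariant.
1. T is the centroid of triangle BFS ⇒ T = (1/3, 1/3)
2. P lies on line BT with BP:PT = -1:4 ⇒ P = (-1/9, -1/9)
line PT meets FS at E = (1/2, 1/2)
T = P + t·(E−P) with t = 8/11, so PT:TE = 8/11:3/11

PT:TE = 8/3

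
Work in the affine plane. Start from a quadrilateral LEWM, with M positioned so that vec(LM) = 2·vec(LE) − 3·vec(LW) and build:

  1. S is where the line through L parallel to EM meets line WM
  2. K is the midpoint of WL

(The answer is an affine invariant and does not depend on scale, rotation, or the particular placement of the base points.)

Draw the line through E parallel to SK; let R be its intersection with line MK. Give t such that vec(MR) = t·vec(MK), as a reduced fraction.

Assign L = (0, 0), E = (1, 0), W = (0, 1), M = (2, -3) — the answer is frame-independent, so this choice is without loss of generality.
1. S is where the line through L parallel to EM meets line WM ⇒ S = (-1, 3)
2. K is the midpoint of WL ⇒ K = (0, 1/2)
through E parallel to SK: direction (1, -5/2); meets MK at R = (8/3, -25/6)
R = M + t·(K−M) with t = -1/3

t = -1/3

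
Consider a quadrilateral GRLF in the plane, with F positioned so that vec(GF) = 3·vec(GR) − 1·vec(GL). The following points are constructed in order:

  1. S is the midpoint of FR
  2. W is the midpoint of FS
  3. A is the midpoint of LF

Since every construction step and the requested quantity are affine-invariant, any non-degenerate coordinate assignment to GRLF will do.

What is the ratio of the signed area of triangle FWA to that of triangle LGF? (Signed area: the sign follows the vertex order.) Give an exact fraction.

[FWA]:[LGF] = -1/24

Choose coordinates G = (0, 0), R = (1, 0), L = (0, 1), F = (3, -1).
1. S is the midpoint of FR ⇒ S = (2, -1/2)
2. W is the midpoint of FS ⇒ W = (5/2, -3/4)
3. A is the midpoint of LF ⇒ A = (3/2, 0)
2·[FWA] = -1/8, 2·[LGF] = 3
[FWA]:[LGF] = -1/8:3 = -1/24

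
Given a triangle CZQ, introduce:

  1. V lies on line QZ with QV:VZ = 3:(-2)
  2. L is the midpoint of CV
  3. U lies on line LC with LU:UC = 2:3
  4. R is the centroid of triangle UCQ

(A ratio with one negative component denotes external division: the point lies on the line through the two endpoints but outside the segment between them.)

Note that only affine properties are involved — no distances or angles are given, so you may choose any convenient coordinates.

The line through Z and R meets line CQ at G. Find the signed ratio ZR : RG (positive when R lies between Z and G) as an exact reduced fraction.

Work in coordinates with C = (0, 0), Z = (1, 0), Q = (0, 1).
1. V lies on line QZ with QV:VZ = 3:(-2) ⇒ V = (3, -2)
2. L is the midpoint of CV ⇒ L = (3/2, -1)
3. U lies on line LC with LU:UC = 2:3 ⇒ U = (9/10, -3/5)
4. R is the centroid of triangle UCQ ⇒ R = (3/10, 2/15)
line ZR meets CQ at G = (0, 4/21)
R = Z + t·(G−Z) with t = 7/10, so ZR:RG = 7/10:3/10

ZR:RG = 7/3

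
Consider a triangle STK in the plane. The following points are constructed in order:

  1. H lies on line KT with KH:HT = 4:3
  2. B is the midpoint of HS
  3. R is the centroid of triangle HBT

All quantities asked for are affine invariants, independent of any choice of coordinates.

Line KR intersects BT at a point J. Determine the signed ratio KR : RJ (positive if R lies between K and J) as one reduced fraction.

Choose coordinates S = (0, 0), T = (1, 0), K = (0, 1).
1. H lies on line KT with KH:HT = 4:3 ⇒ H = (4/7, 3/7)
2. B is the midpoint of HS ⇒ B = (2/7, 3/14)
3. R is the centroid of triangle HBT ⇒ R = (13/21, 3/14)
line KR meets BT at J = (13/18, 1/12)
R = K + t·(J−K) with t = 6/7, so KR:RJ = 6/7:1/7

KR:RJ = 6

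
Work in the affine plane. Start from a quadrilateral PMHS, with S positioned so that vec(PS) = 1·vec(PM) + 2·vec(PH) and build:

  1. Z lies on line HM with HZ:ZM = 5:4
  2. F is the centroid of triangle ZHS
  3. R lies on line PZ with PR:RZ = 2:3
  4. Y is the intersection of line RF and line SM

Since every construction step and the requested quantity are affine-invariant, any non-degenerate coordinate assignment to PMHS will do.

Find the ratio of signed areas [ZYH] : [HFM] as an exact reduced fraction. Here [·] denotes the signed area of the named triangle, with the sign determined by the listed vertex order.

[ZYH]:[HFM] = -109/48

Work in coordinates with P = (0, 0), M = (1, 0), H = (0, 1), S = (1, 2).
1. Z lies on line HM with HZ:ZM = 5:4 ⇒ Z = (5/9, 4/9)
2. F is the centroid of triangle ZHS ⇒ F = (14/27, 31/27)
3. R lies on line PZ with PR:RZ = 2:3 ⇒ R = (2/9, 8/45)
4. Y is the intersection of line RF and line SM ⇒ Y = (1, 109/40)
2·[ZYH] = 109/72, 2·[HFM] = -2/3
[ZYH]:[HFM] = 109/72:-2/3 = -109/48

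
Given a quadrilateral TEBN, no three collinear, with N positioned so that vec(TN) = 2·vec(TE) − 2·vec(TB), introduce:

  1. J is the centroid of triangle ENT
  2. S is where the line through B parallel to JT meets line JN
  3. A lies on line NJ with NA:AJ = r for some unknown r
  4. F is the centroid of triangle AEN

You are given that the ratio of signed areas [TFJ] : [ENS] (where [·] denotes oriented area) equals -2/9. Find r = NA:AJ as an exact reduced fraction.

Work in coordinates with T = (0, 0), E = (1, 0), B = (0, 1), N = (2, -2).
1. J is the centroid of triangle ENT ⇒ J = (1, -2/3)
2. S is where the line through B parallel to JT meets line JN ⇒ S = (-1/2, 4/3)
3. With NA:AJ = r, write λ = r/(r+1) so A = N + λ·(J−N); A is affine-linear in λ
4. F is the centroid of triangle AEN ⇒ F is an affine combination of earlier points and hence also affine-linear in λ
Every point depending on A is an affine combination of A and λ-independent points, so each such coordinate is linear in λ; the λ² term in each signed area is a multiple of (J−N)×(J−N) = 0, so 2·[TFJ] and 2·[ENS] are each linear in λ. Evaluating at λ=0 and λ=1:
  2·[TFJ] = -2/9·λ + 2/9,   2·[ENS] = -5/3
So [TFJ]:[ENS] = (-2/9·λ + 2/9) / (-5/3). Setting this equal to -2/9:
  -2/9·λ + 2/9 = -2/9·(-5/3)  ⇒  λ = -2/3
Then r = λ/(1−λ) = (-2/3)/(5/3) = -2/5. Check: with r = -2/5, A = (8/3, -26/9) and [TFJ]:[ENS] = -2/9 as required.

r = -2/5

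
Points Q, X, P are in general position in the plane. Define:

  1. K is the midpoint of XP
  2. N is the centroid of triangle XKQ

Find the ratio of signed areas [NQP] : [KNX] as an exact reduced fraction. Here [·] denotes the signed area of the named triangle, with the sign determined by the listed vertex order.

Work in coordinates with Q = (0, 0), X = (1, 0), P = (0, 1).
1. K is the midpoint of XP ⇒ K = (1/2, 1/2)
2. N is the centroid of triangle XKQ ⇒ N = (1/2, 1/6)
2·[NQP] = -1/2, 2·[KNX] = 1/6
[NQP]:[KNX] = -1/2:1/6 = -3

[NQP]:[KNX] = -3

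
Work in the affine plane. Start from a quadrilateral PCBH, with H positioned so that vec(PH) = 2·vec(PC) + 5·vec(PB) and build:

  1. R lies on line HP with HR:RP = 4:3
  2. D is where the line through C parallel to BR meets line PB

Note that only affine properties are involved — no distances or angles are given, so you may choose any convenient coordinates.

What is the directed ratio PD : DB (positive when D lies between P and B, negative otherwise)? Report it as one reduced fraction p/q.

PD:DB = -4/7

Choose coordinates P = (0, 0), C = (1, 0), B = (0, 1), H = (2, 5).
1. R lies on line HP with HR:RP = 4:3 ⇒ R = (6/7, 15/7)
2. D is where the line through C parallel to BR meets line PB ⇒ D = (0, -4/3)
D = P + t·(B−P) with t = -4/3, so PD:DB = t:(1−t) = -4/3:7/3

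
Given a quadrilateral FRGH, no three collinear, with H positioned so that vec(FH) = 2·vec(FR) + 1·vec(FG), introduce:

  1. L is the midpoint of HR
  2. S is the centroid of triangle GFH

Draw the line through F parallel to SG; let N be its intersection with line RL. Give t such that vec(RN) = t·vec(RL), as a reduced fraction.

t = -2/3

Work in coordinates with F = (0, 0), R = (1, 0), G = (0, 1), H = (2, 1).
1. L is the midpoint of HR ⇒ L = (3/2, 1/2)
2. S is the centroid of triangle GFH ⇒ S = (2/3, 2/3)
through F parallel to SG: direction (-2/3, 1/3); meets RL at N = (2/3, -1/3)
N = R + t·(L−R) with t = -2/3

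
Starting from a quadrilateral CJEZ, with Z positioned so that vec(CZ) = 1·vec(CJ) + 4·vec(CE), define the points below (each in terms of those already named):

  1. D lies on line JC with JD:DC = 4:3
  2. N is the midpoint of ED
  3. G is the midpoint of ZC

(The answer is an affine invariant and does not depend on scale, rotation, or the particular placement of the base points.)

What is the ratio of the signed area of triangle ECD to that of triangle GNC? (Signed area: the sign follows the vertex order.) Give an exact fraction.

[ECD]:[GNC] = -12/5

Assign C = (0, 0), J = (1, 0), E = (0, 1), Z = (1, 4) — the answer is frame-independent, so this choice is without loss of generality.
1. D lies on line JC with JD:DC = 4:3 ⇒ D = (3/7, 0)
2. N is the midpoint of ED ⇒ N = (3/14, 1/2)
3. G is the midpoint of ZC ⇒ G = (1/2, 2)
2·[ECD] = 3/7, 2·[GNC] = -5/28
[ECD]:[GNC] = 3/7:-5/28 = -12/5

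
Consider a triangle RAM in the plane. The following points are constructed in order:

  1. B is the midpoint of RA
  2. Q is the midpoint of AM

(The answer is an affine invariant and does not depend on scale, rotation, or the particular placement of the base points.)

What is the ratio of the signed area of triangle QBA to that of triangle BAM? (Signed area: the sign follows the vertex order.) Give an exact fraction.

[QBA]:[BAM] = 1/2

Work in coordinates with R = (0, 0), A = (1, 0), M = (0, 1).
1. B is the midpoint of RA ⇒ B = (1/2, 0)
2. Q is the midpoint of AM ⇒ Q = (1/2, 1/2)
2·[QBA] = 1/4, 2·[BAM] = 1/2
[QBA]:[BAM] = 1/4:1/2 = 1/2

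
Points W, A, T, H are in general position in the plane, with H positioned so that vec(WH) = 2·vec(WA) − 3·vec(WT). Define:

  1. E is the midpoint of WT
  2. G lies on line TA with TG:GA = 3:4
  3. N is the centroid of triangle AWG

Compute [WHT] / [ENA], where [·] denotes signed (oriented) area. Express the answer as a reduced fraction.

Set W = (0, 0), A = (1, 0), T = (0, 1), H = (2, -3); any affine frame gives the same invariant.
1. E is the midpoint of WT ⇒ E = (0, 1/2)
2. G lies on line TA with TG:GA = 3:4 ⇒ G = (3/7, 4/7)
3. N is the centroid of triangle AWG ⇒ N = (10/21, 4/21)
2·[WHT] = 2, 2·[ENA] = 1/14
[WHT]:[ENA] = 2:1/14 = 28

[WHT]:[ENA] = 28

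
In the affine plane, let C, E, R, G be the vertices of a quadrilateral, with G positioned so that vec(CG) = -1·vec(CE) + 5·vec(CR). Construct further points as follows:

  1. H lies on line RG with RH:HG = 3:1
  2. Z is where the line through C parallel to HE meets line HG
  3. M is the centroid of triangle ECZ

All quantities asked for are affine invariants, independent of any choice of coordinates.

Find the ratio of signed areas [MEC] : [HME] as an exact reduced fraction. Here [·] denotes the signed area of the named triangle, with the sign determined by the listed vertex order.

[MEC]:[HME] = 1/6

Choose coordinates C = (0, 0), E = (1, 0), R = (0, 1), G = (-1, 5).
1. H lies on line RG with RH:HG = 3:1 ⇒ H = (-3/4, 4)
2. Z is where the line through C parallel to HE meets line HG ⇒ Z = (7/12, -4/3)
3. M is the centroid of triangle ECZ ⇒ M = (19/36, -4/9)
2·[MEC] = 4/9, 2·[HME] = 8/3
[MEC]:[HME] = 4/9:8/3 = 1/6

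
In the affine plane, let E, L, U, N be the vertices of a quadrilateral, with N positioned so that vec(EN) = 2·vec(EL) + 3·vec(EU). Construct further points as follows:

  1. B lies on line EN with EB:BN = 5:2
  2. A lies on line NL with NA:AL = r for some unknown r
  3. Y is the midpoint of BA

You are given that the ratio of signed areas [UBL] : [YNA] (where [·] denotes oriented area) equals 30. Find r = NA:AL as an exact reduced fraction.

r = 1/4

Work in coordinates with E = (0, 0), L = (1, 0), U = (0, 1), N = (2, 3).
1. B lies on line EN with EB:BN = 5:2 ⇒ B = (10/7, 15/7)
2. With NA:AL = r, write λ = r/(r+1) so A = N + λ·(L−N); A is affine-linear in λ
3. Y is the midpoint of BA ⇒ Y is an affine combination of earlier points and hence also affine-linear in λ
Every point depending on A is an affine combination of A and λ-independent points, so each such coordinate is linear in λ; the λ² term in each signed area is a multiple of (L−N)×(L−N) = 0, so 2·[UBL] and 2·[YNA] are each linear in λ. Evaluating at λ=0 and λ=1:
  2·[UBL] = -18/7,   2·[YNA] = -3/7·λ
So [UBL]:[YNA] = (-18/7) / (-3/7·λ). Setting this equal to 30:
  -18/7 = 30·(-3/7·λ)  ⇒  λ = 1/5
Then r = λ/(1−λ) = (1/5)/(4/5) = 1/4. Check: with r = 1/4, A = (9/5, 12/5) and [UBL]:[YNA] = 30 as required.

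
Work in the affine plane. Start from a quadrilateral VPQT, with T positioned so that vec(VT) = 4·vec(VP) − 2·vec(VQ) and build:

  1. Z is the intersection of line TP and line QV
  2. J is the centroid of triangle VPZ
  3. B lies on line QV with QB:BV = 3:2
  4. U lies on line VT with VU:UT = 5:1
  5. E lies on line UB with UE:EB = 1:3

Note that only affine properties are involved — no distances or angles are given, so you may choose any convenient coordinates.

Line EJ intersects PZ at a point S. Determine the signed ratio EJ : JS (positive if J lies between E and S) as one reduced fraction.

EJ:JS = -13/40

Assign V = (0, 0), P = (1, 0), Q = (0, 1), T = (4, -2) — the answer is frame-independent, so this choice is without loss of generality.
1. Z is the intersection of line TP and line QV ⇒ Z = (0, 2/3)
2. J is the centroid of triangle VPZ ⇒ J = (1/3, 2/9)
3. B lies on line QV with QB:BV = 3:2 ⇒ B = (0, 2/5)
4. U lies on line VT with VU:UT = 5:1 ⇒ U = (10/3, -5/3)
5. E lies on line UB with UE:EB = 1:3 ⇒ E = (5/2, -23/20)
line EJ meets PZ at S = (7, -4)
J = E + t·(S−E) with t = -13/27, so EJ:JS = -13/27:40/27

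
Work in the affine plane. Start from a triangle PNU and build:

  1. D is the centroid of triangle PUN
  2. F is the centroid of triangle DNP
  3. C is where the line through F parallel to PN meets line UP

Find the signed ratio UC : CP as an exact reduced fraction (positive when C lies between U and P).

Work in coordinates with P = (0, 0), N = (1, 0), U = (0, 1).
1. D is the centroid of triangle PUN ⇒ D = (1/3, 1/3)
2. F is the centroid of triangle DNP ⇒ F = (4/9, 1/9)
3. C is where the line through F parallel to PN meets line UP ⇒ C = (0, 1/9)
C = U + t·(P−U) with t = 8/9, so UC:CP = t:(1−t) = 8/9:1/9

UC:CP = 8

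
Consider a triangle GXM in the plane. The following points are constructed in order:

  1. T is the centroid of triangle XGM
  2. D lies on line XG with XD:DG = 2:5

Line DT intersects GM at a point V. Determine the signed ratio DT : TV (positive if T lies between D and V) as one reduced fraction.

DT:TV = 8/7

Choose coordinates G = (0, 0), X = (1, 0), M = (0, 1).
1. T is the centroid of triangle XGM ⇒ T = (1/3, 1/3)
2. D lies on line XG with XD:DG = 2:5 ⇒ D = (5/7, 0)
line DT meets GM at V = (0, 5/8)
T = D + t·(V−D) with t = 8/15, so DT:TV = 8/15:7/15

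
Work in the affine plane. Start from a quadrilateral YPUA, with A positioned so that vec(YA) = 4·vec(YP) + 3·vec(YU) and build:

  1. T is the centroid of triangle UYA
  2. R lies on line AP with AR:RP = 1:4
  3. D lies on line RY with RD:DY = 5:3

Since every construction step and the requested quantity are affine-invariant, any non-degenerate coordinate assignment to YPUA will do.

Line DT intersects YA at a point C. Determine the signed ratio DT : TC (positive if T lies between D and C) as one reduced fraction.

Work in coordinates with Y = (0, 0), P = (1, 0), U = (0, 1), A = (4, 3).
1. T is the centroid of triangle UYA ⇒ T = (4/3, 4/3)
2. R lies on line AP with AR:RP = 1:4 ⇒ R = (17/5, 12/5)
3. D lies on line RY with RD:DY = 5:3 ⇒ D = (51/40, 9/10)
line DT meets YA at C = (240/187, 180/187)
T = D + t·(C−D) with t = 187/27, so DT:TC = 187/27:-160/27

DT:TC = -187/160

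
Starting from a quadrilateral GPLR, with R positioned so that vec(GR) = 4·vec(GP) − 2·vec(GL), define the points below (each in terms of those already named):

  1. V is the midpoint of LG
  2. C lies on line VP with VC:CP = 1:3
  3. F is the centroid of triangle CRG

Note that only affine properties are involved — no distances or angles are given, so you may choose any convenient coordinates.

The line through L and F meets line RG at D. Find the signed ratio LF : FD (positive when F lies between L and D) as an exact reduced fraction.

Assign G = (0, 0), P = (1, 0), L = (0, 1), R = (4, -2) — the answer is frame-independent, so this choice is without loss of generality.
1. V is the midpoint of LG ⇒ V = (0, 1/2)
2. C lies on line VP with VC:CP = 1:3 ⇒ C = (1/4, 3/8)
3. F is the centroid of triangle CRG ⇒ F = (17/12, -13/24)
line LF meets RG at D = (17/10, -17/20)
F = L + t·(D−L) with t = 5/6, so LF:FD = 5/6:1/6

LF:FD = 5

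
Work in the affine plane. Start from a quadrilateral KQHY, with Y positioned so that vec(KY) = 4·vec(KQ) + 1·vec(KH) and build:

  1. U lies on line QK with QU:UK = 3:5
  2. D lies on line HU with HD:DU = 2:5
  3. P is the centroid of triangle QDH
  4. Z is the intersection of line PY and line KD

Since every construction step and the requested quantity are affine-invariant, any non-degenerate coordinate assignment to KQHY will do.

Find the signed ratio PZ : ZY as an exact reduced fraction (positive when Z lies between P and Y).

PZ:ZY = -1/15

Choose coordinates K = (0, 0), Q = (1, 0), H = (0, 1), Y = (4, 1).
1. U lies on line QK with QU:UK = 3:5 ⇒ U = (5/8, 0)
2. D lies on line HU with HD:DU = 2:5 ⇒ D = (5/28, 5/7)
3. P is the centroid of triangle QDH ⇒ P = (11/28, 4/7)
4. Z is the intersection of line PY and line KD ⇒ Z = (53/392, 53/98)
Z = P + t·(Y−P) with t = -1/14, so PZ:ZY = t:(1−t) = -1/14:15/14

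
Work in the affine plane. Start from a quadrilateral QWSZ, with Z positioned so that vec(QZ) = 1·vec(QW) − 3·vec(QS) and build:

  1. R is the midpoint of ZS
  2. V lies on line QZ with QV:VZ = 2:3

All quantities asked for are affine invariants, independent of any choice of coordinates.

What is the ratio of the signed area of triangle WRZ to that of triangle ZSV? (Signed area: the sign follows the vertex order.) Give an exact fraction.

[WRZ]:[ZSV] = 5/2

Choose coordinates Q = (0, 0), W = (1, 0), S = (0, 1), Z = (1, -3).
1. R is the midpoint of ZS ⇒ R = (1/2, -1)
2. V lies on line QZ with QV:VZ = 2:3 ⇒ V = (2/5, -6/5)
2·[WRZ] = 3/2, 2·[ZSV] = 3/5
[WRZ]:[ZSV] = 3/2:3/5 = 5/2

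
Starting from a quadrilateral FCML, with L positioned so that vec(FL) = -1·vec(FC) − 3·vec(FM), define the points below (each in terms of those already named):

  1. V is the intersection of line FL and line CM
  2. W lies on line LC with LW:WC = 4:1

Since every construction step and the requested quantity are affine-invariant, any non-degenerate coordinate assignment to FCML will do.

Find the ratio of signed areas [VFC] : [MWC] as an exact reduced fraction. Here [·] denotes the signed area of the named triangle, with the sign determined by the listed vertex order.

[VFC]:[MWC] = 3/4

Work in coordinates with F = (0, 0), C = (1, 0), M = (0, 1), L = (-1, -3).
1. V is the intersection of line FL and line CM ⇒ V = (1/4, 3/4)
2. W lies on line LC with LW:WC = 4:1 ⇒ W = (3/5, -3/5)
2·[VFC] = 3/4, 2·[MWC] = 1
[VFC]:[MWC] = 3/4:1 = 3/4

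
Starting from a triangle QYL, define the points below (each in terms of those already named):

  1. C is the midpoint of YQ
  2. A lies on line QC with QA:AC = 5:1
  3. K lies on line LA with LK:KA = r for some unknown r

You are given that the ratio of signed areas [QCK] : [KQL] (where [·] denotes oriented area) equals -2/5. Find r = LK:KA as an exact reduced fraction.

r = 3

Assign Q = (0, 0), Y = (1, 0), L = (0, 1) — the answer is frame-independent, so this choice is without loss of generality.
1. C is the midpoint of YQ ⇒ C = (1/2, 0)
2. A lies on line QC with QA:AC = 5:1 ⇒ A = (5/12, 0)
3. With LK:KA = r, write λ = r/(r+1) so K = L + λ·(A−L); K is affine-linear in λ
Every point depending on K is an affine combination of K and λ-independent points, so each such coordinate is linear in λ; the λ² term in each signed area is a multiple of (A−L)×(A−L) = 0, so 2·[QCK] and 2·[KQL] are each linear in λ. Evaluating at λ=0 and λ=1:
  2·[QCK] = -1/2·λ + 1/2,   2·[KQL] = -5/12·λ
So [QCK]:[KQL] = (-1/2·λ + 1/2) / (-5/12·λ). Setting this equal to -2/5:
  -1/2·λ + 1/2 = -2/5·(-5/12·λ)  ⇒  λ = 3/4
Then r = λ/(1−λ) = (3/4)/(1/4) = 3. Check: with r = 3, K = (5/16, 1/4) and [QCK]:[KQL] = -2/5 as required.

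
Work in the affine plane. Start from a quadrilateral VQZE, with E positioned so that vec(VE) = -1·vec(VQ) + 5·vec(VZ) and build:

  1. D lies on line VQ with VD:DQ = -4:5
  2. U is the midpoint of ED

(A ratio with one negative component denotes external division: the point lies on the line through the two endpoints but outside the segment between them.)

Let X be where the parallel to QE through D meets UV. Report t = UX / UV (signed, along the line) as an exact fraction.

t = -5/3

Assign V = (0, 0), Q = (1, 0), Z = (0, 1), E = (-1, 5) — the answer is frame-independent, so this choice is without loss of generality.
1. D lies on line VQ with VD:DQ = -4:5 ⇒ D = (-4, 0)
2. U is the midpoint of ED ⇒ U = (-5/2, 5/2)
through D parallel to QE: direction (-2, 5); meets UV at X = (-20/3, 20/3)
X = U + t·(V−U) with t = -5/3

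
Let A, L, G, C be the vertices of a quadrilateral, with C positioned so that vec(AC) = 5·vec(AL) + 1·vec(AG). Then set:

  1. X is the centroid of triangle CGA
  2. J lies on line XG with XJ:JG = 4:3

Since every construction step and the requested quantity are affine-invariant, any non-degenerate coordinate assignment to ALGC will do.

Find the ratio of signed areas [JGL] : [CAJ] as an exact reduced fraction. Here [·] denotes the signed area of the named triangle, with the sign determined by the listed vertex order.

[JGL]:[CAJ] = -4/25

Assign A = (0, 0), L = (1, 0), G = (0, 1), C = (5, 1) — the answer is frame-independent, so this choice is without loss of generality.
1. X is the centroid of triangle CGA ⇒ X = (5/3, 2/3)
2. J lies on line XG with XJ:JG = 4:3 ⇒ J = (5/7, 6/7)
2·[JGL] = 4/7, 2·[CAJ] = -25/7
[JGL]:[CAJ] = 4/7:-25/7 = -4/25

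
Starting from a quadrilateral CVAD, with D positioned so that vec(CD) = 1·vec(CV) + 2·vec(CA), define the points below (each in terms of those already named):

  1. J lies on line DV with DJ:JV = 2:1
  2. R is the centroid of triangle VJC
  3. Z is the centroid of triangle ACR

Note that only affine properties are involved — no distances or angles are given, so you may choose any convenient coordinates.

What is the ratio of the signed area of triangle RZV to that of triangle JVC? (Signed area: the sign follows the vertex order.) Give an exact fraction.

Work in coordinates with C = (0, 0), V = (1, 0), A = (0, 1), D = (1, 2).
1. J lies on line DV with DJ:JV = 2:1 ⇒ J = (1, 2/3)
2. R is the centroid of triangle VJC ⇒ R = (2/3, 2/9)
3. Z is the centroid of triangle ACR ⇒ Z = (2/9, 11/27)
2·[RZV] = 1/27, 2·[JVC] = -2/3
[RZV]:[JVC] = 1/27:-2/3 = -1/18

[RZV]:[JVC] = -1/18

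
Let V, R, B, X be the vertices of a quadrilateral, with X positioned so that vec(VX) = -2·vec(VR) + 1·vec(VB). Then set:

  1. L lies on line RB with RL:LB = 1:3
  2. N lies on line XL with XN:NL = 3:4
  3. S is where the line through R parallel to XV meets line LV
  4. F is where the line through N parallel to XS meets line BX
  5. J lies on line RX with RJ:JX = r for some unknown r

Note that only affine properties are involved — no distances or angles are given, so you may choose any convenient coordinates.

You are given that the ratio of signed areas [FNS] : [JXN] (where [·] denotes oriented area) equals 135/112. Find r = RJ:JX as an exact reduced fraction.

r = 5

Work in coordinates with V = (0, 0), R = (1, 0), B = (0, 1), X = (-2, 1).
1. L lies on line RB with RL:LB = 1:3 ⇒ L = (3/4, 1/4)
2. N lies on line XL with XN:NL = 3:4 ⇒ N = (-23/28, 19/28)
3. S is where the line through R parallel to XV meets line LV ⇒ S = (3/5, 1/5)
4. F is where the line through N parallel to XS meets line BX ⇒ F = (-209/112, 1)
5. With RJ:JX = r, write λ = r/(r+1) so J = R + λ·(X−R); J is affine-linear in λ
Every point depending on J is an affine combination of J and λ-independent points, so each such coordinate is linear in λ; the λ² term in each signed area is a multiple of (X−R)×(X−R) = 0, so 2·[FNS] and 2·[JXN] are each linear in λ. Evaluating at λ=0 and λ=1:
  2·[FNS] = -135/3136,   2·[JXN] = 3/14·λ − 3/14
So [FNS]:[JXN] = (-135/3136) / (3/14·λ − 3/14). Setting this equal to 135/112:
  -135/3136 = 135/112·(3/14·λ − 3/14)  ⇒  λ = 5/6
Then r = λ/(1−λ) = (5/6)/(1/6) = 5. Check: with r = 5, J = (-3/2, 5/6) and [FNS]:[JXN] = 135/112 as required.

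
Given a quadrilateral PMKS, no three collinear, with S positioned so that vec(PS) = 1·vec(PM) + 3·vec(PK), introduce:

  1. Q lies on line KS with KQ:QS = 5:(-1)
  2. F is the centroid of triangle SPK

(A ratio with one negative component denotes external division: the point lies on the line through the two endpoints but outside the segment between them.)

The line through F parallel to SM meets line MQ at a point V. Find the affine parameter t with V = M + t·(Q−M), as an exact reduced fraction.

Set P = (0, 0), M = (1, 0), K = (0, 1), S = (1, 3); any affine frame gives the same invariant.
1. Q lies on line KS with KQ:QS = 5:(-1) ⇒ Q = (5/4, 7/2)
2. F is the centroid of triangle SPK ⇒ F = (1/3, 4/3)
through F parallel to SM: direction (0, -3); meets MQ at V = (1/3, -28/3)
V = M + t·(Q−M) with t = -8/3

t = -8/3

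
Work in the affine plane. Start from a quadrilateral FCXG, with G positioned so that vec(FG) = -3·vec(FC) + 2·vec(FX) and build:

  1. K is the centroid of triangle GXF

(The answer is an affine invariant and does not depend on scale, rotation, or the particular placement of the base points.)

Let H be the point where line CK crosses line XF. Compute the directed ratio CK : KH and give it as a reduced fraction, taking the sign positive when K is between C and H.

Work in coordinates with F = (0, 0), C = (1, 0), X = (0, 1), G = (-3, 2).
1. K is the centroid of triangle GXF ⇒ K = (-1, 1)
line CK meets XF at H = (0, 1/2)
K = C + t·(H−C) with t = 2, so CK:KH = 2:-1

CK:KH = -2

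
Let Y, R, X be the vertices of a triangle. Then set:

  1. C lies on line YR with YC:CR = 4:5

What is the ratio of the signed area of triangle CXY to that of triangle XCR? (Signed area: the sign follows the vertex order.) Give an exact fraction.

[CXY]:[XCR] = 4/5

Choose coordinates Y = (0, 0), R = (1, 0), X = (0, 1).
1. C lies on line YR with YC:CR = 4:5 ⇒ C = (4/9, 0)
2·[CXY] = 4/9, 2·[XCR] = 5/9
[CXY]:[XCR] = 4/9:5/9 = 4/5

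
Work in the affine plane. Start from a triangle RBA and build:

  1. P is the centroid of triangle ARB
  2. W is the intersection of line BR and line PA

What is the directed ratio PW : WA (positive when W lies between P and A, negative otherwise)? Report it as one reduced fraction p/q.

Set R = (0, 0), B = (1, 0), A = (0, 1); any affine frame gives the same invariant.
1. P is the centroid of triangle ARB ⇒ P = (1/3, 1/3)
2. W is the intersection of line BR and line PA ⇒ W = (1/2, 0)
W = P + t·(A−P) with t = -1/2, so PW:WA = t:(1−t) = -1/2:3/2

PW:WA = -1/3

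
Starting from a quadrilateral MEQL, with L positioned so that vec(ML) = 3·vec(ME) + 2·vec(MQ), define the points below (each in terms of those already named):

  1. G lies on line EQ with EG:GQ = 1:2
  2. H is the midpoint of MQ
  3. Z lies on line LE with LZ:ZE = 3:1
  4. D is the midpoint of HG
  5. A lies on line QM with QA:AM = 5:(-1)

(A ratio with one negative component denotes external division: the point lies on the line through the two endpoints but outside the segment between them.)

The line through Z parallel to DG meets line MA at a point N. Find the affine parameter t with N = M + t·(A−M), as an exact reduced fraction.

t = -7/2

Assign M = (0, 0), E = (1, 0), Q = (0, 1), L = (3, 2) — the answer is frame-independent, so this choice is without loss of generality.
1. G lies on line EQ with EG:GQ = 1:2 ⇒ G = (2/3, 1/3)
2. H is the midpoint of MQ ⇒ H = (0, 1/2)
3. Z lies on line LE with LZ:ZE = 3:1 ⇒ Z = (3/2, 1/2)
4. D is the midpoint of HG ⇒ D = (1/3, 5/12)
5. A lies on line QM with QA:AM = 5:(-1) ⇒ A = (0, -1/4)
through Z parallel to DG: direction (1/3, -1/12); meets MA at N = (0, 7/8)
N = M + t·(A−M) with t = -7/2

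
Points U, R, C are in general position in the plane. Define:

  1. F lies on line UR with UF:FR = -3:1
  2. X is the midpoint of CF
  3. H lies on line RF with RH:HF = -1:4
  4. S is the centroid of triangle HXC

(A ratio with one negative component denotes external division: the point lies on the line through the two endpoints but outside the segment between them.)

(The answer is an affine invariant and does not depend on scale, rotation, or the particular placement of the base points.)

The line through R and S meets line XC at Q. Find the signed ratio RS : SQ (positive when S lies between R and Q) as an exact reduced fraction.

RS:SQ = 5/4

Choose coordinates U = (0, 0), R = (1, 0), C = (0, 1).
1. F lies on line UR with UF:FR = -3:1 ⇒ F = (3/2, 0)
2. X is the midpoint of CF ⇒ X = (3/4, 1/2)
3. H lies on line RF with RH:HF = -1:4 ⇒ H = (5/6, 0)
4. S is the centroid of triangle HXC ⇒ S = (19/36, 1/2)
line RS meets XC at Q = (3/20, 9/10)
S = R + t·(Q−R) with t = 5/9, so RS:SQ = 5/9:4/9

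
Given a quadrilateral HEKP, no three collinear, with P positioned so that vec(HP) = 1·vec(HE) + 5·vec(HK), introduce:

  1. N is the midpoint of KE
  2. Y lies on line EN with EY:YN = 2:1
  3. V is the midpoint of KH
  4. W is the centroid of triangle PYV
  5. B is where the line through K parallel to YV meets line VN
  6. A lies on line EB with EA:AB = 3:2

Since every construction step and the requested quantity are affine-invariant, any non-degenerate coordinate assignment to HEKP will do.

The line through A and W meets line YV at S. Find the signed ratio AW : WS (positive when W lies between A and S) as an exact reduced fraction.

Set H = (0, 0), E = (1, 0), K = (0, 1), P = (1, 5); any affine frame gives the same invariant.
1. N is the midpoint of KE ⇒ N = (1/2, 1/2)
2. Y lies on line EN with EY:YN = 2:1 ⇒ Y = (2/3, 1/3)
3. V is the midpoint of KH ⇒ V = (0, 1/2)
4. W is the centroid of triangle PYV ⇒ W = (5/9, 35/18)
5. B is where the line through K parallel to YV meets line VN ⇒ B = (2, 1/2)
6. A lies on line EB with EA:AB = 3:2 ⇒ A = (8/5, 3/10)
line AW meets YV at S = (436/249, 31/498)
W = A + t·(S−A) with t = -83/12, so AW:WS = -83/12:95/12

AW:WS = -83/95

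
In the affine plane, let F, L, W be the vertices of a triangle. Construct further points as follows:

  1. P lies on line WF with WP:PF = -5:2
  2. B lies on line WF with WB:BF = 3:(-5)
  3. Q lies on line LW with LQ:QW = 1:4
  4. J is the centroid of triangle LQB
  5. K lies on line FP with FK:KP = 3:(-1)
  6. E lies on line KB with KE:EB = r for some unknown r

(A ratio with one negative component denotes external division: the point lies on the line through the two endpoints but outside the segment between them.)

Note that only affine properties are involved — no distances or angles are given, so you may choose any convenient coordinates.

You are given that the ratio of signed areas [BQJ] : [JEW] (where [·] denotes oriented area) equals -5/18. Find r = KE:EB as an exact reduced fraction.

Assign F = (0, 0), L = (1, 0), W = (0, 1) — the answer is frame-independent, so this choice is without loss of generality.
1. P lies on line WF with WP:PF = -5:2 ⇒ P = (0, -2/3)
2. B lies on line WF with WB:BF = 3:(-5) ⇒ B = (0, 5/2)
3. Q lies on line LW with LQ:QW = 1:4 ⇒ Q = (4/5, 1/5)
4. J is the centroid of triangle LQB ⇒ J = (3/5, 9/10)
5. K lies on line FP with FK:KP = 3:(-1) ⇒ K = (0, -1)
6. With KE:EB = r, write λ = r/(r+1) so E = K + λ·(B−K); E is affine-linear in λ
Every point depending on E is an affine combination of E and λ-independent points, so each such coordinate is linear in λ; the λ² term in each signed area is a multiple of (B−K)×(B−K) = 0, so 2·[BQJ] and 2·[JEW] are each linear in λ. Evaluating at λ=0 and λ=1:
  2·[BQJ] = 1/10,   2·[JEW] = 21/10·λ − 6/5
So [BQJ]:[JEW] = (1/10) / (21/10·λ − 6/5). Setting this equal to -5/18:
  1/10 = -5/18·(21/10·λ − 6/5)  ⇒  λ = 2/5
Then r = λ/(1−λ) = (2/5)/(3/5) = 2/3. Check: with r = 2/3, E = (0, 2/5) and [BQJ]:[JEW] = -5/18 as required.

r = 2/3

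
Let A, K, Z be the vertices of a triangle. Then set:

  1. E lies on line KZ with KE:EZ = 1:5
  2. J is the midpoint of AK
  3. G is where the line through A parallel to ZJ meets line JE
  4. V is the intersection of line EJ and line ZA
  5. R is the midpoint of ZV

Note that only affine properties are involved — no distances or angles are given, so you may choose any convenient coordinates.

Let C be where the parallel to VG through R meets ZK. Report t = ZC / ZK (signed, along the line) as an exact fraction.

t = 5/12

Set A = (0, 0), K = (1, 0), Z = (0, 1); any affine frame gives the same invariant.
1. E lies on line KZ with KE:EZ = 1:5 ⇒ E = (5/6, 1/6)
2. J is the midpoint of AK ⇒ J = (1/2, 0)
3. G is where the line through A parallel to ZJ meets line JE ⇒ G = (1/10, -1/5)
4. V is the intersection of line EJ and line ZA ⇒ V = (0, -1/4)
5. R is the midpoint of ZV ⇒ R = (0, 3/8)
through R parallel to VG: direction (1/10, 1/20); meets ZK at C = (5/12, 7/12)
C = Z + t·(K−Z) with t = 5/12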